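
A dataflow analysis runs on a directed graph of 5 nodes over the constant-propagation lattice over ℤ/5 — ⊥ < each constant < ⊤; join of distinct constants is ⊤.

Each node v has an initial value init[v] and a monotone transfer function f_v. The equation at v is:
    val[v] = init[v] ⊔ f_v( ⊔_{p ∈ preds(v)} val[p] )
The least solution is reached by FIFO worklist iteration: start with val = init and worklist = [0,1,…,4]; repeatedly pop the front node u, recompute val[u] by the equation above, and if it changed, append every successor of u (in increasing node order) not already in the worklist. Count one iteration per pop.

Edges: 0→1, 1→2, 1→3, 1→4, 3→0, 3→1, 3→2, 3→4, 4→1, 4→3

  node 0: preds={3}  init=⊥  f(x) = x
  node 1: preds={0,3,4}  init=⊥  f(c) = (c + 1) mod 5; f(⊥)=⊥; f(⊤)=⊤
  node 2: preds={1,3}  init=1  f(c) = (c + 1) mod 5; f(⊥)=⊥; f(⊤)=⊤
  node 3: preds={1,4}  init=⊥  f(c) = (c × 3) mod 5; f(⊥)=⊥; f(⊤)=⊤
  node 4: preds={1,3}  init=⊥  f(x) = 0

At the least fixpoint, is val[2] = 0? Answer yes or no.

Iteration log — 14 steps:
  step 1. node 0  ⊔preds=⊥  new=⊥  stable
  step 2. node 1  ⊔preds=⊥  new=⊥  stable
  step 3. node 2  ⊔preds=⊥  new=1  stable
  step 4. node 3  ⊔preds=⊥  new=⊥  stable
  step 5. node 4  ⊔preds=⊥  new=0  old=⊥  +wl: 1,3
  step 6. node 1  ⊔preds=0  new=1  old=⊥  +wl: 2,4
  step 7. node 3  ⊔preds=⊤  new=⊤  old=⊥  +wl: 0,1
  step 8. node 2  ⊔preds=⊤  new=⊤  old=1  +wl: 
  step 9. node 4  ⊔preds=⊤  new=0  stable
  step 10. node 0  ⊔preds=⊤  new=⊤  old=⊥  +wl: 
  step 11. node 1  ⊔preds=⊤  new=⊤  old=1  +wl: 2,3,4
  step 12. node 2  ⊔preds=⊤  new=⊤  stable
  step 13. node 3  ⊔preds=⊤  new=⊤  stable
  step 14. node 4  ⊔preds=⊤  new=0  stable

Least fixpoint reached:
  node 0: ⊤
  node 1: ⊤
  node 2: ⊤
  node 3: ⊤
  node 4: 0

no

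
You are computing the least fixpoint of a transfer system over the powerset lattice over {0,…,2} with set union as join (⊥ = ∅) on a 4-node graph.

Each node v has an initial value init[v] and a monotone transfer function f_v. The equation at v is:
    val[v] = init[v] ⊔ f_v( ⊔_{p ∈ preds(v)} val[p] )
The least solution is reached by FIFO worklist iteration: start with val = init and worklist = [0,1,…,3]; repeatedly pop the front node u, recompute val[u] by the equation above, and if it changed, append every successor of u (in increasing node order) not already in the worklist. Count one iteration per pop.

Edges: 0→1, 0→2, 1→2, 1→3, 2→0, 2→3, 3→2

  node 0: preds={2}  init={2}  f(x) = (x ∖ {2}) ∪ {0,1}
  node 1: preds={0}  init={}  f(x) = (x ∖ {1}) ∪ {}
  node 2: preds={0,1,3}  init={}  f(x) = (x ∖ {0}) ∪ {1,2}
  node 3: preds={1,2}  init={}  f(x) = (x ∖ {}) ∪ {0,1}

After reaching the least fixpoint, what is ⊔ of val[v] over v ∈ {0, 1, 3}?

Trace (6 dequeues):
  [1] u=0 | in {} | out {0,1,2} | prev {2} | push {}
  [2] u=1 | in {0,1,2} | out {0,2} | prev {} | push {}
  [3] u=2 | in {0,1,2} | out {1,2} | prev {} | push {0}
  [4] u=3 | in {0,1,2} | out {0,1,2} | prev {} | push {2}
  [5] u=0 | in {1,2} | out {0,1,2} | ==
  [6] u=2 | in {0,1,2} | out {1,2} | ==

Converged values:
  [0] {0,1,2}
  [1] {0,2}
  [2] {1,2}
  [3] {0,1,2}

{0,1,2}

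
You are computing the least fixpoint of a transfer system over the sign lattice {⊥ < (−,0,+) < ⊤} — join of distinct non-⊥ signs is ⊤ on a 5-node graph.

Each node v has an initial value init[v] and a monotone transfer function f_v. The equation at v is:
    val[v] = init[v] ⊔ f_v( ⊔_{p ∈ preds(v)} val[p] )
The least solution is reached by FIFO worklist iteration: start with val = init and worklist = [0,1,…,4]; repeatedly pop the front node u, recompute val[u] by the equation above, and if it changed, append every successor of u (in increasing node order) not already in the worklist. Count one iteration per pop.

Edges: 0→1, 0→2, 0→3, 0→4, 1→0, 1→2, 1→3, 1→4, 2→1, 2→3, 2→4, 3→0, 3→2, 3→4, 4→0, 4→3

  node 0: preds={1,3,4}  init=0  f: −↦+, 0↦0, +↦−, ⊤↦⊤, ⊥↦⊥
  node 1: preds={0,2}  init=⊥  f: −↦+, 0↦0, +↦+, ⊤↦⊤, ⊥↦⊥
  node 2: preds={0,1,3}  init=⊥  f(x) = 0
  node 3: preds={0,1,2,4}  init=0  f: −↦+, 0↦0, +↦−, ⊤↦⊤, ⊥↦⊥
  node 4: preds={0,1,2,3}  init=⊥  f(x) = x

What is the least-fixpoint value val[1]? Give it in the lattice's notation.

0

Worklist (8 pops):
  #1 pop 0: in=0 → 0 (no change)
  #2 pop 1: in=0 → 0 (was ⊥); enqueue [0]
  #3 pop 2: in=0 → 0 (was ⊥); enqueue [1]
  #4 pop 3: in=0 → 0 (no change)
  #5 pop 4: in=0 → 0 (was ⊥); enqueue [3]
  #6 pop 0: in=0 → 0 (no change)
  #7 pop 1: in=0 → 0 (no change)
  #8 pop 3: in=0 → 0 (no change)

Fixpoint:
  val[0] = 0
  val[1] = 0
  val[2] = 0
  val[3] = 0
  val[4] = 0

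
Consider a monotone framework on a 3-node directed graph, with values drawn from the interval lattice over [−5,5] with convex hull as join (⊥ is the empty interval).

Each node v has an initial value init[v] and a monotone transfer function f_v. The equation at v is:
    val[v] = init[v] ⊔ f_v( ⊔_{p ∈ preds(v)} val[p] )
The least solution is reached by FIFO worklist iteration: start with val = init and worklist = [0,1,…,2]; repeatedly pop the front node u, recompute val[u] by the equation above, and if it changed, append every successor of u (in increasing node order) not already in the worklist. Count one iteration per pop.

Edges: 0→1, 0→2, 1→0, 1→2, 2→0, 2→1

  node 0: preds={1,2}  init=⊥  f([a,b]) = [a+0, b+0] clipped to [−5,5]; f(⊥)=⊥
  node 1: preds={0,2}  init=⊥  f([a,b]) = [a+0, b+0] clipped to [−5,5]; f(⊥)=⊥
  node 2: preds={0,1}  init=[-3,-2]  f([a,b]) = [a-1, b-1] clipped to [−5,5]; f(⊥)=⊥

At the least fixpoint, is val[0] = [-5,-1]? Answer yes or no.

Trace (10 dequeues):
  [1] u=0 | in [-3,-2] | out [-3,-2] | prev ⊥ | push {}
  [2] u=1 | in [-3,-2] | out [-3,-2] | prev ⊥ | push {0}
  [3] u=2 | in [-3,-2] | out [-4,-2] | prev [-3,-2] | push {1}
  [4] u=0 | in [-4,-2] | out [-4,-2] | prev [-3,-2] | push {2}
  [5] u=1 | in [-4,-2] | out [-4,-2] | prev [-3,-2] | push {0}
  [6] u=2 | in [-4,-2] | out [-5,-2] | prev [-4,-2] | push {1}
  [7] u=0 | in [-5,-2] | out [-5,-2] | prev [-4,-2] | push {2}
  [8] u=1 | in [-5,-2] | out [-5,-2] | prev [-4,-2] | push {0}
  [9] u=2 | in [-5,-2] | out [-5,-2] | ==
  [10] u=0 | in [-5,-2] | out [-5,-2] | ==

Converged values:
  [0] [-5,-2]
  [1] [-5,-2]
  [2] [-5,-2]

no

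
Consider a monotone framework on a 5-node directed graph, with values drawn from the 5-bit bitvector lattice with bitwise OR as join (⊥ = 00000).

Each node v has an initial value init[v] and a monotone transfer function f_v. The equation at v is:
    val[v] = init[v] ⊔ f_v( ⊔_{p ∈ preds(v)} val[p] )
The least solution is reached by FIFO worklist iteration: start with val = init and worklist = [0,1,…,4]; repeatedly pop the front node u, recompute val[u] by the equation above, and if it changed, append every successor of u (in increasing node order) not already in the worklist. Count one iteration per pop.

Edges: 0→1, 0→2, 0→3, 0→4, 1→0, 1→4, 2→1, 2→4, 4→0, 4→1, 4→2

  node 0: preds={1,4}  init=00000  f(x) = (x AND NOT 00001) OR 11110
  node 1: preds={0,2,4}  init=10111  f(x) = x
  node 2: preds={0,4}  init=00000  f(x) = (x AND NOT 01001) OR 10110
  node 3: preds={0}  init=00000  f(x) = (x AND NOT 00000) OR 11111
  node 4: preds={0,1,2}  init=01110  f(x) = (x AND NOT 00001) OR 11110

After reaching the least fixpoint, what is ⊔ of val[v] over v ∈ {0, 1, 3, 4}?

11111

Worklist (8 pops):
  #1 pop 0: in=11111 → 11110 (was 00000); enqueue []
  #2 pop 1: in=11110 → 11111 (was 10111); enqueue [0]
  #3 pop 2: in=11110 → 10110 (was 00000); enqueue [1]
  #4 pop 3: in=11110 → 11111 (was 00000); enqueue []
  #5 pop 4: in=11111 → 11110 (was 01110); enqueue [2]
  #6 pop 0: in=11111 → 11110 (no change)
  #7 pop 1: in=11110 → 11111 (no change)
  #8 pop 2: in=11110 → 10110 (no change)

Fixpoint:
  val[0] = 11110
  val[1] = 11111
  val[2] = 10110
  val[3] = 11111
  val[4] = 11110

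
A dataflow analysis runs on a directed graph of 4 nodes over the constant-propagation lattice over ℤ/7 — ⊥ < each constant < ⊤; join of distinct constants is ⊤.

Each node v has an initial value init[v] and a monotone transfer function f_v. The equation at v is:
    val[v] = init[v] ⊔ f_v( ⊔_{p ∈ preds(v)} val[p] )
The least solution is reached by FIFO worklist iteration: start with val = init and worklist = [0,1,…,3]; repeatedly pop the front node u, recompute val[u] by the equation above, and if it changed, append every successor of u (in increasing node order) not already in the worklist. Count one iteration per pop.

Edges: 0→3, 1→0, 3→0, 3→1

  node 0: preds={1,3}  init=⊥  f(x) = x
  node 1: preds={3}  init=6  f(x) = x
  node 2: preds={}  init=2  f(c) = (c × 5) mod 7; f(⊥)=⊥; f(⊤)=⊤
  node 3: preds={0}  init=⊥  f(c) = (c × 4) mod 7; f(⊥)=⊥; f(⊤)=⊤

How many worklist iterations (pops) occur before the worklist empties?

Trace (9 dequeues):
  [1] u=0 | in 6 | out 6 | prev ⊥ | push {}
  [2] u=1 | in ⊥ | out 6 | ==
  [3] u=2 | in ⊥ | out 2 | ==
  [4] u=3 | in 6 | out 3 | prev ⊥ | push {0,1}
  [5] u=0 | in ⊤ | out ⊤ | prev 6 | push {3}
  [6] u=1 | in 3 | out ⊤ | prev 6 | push {0}
  [7] u=3 | in ⊤ | out ⊤ | prev 3 | push {1}
  [8] u=0 | in ⊤ | out ⊤ | ==
  [9] u=1 | in ⊤ | out ⊤ | ==

Converged values:
  [0] ⊤
  [1] ⊤
  [2] 2
  [3] ⊤

9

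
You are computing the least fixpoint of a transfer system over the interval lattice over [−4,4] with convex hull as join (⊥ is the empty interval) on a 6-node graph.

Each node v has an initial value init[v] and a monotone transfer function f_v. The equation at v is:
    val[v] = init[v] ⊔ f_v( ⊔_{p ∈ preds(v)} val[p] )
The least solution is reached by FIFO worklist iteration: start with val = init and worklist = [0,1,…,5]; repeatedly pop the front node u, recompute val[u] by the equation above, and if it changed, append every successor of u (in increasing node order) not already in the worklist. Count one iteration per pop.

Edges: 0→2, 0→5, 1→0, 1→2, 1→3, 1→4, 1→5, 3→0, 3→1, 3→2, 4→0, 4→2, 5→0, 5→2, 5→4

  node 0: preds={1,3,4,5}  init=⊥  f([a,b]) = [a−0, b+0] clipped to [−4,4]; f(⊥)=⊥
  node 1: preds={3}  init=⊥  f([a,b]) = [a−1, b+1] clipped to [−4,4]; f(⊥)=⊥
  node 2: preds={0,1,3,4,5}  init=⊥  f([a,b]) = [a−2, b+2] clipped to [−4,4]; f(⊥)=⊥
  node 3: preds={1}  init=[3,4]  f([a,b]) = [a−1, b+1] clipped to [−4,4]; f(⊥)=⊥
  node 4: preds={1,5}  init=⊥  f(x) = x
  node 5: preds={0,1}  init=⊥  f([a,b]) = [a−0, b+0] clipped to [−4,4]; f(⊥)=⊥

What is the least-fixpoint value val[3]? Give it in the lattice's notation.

Iteration log — 36 steps:
  step 1. node 0  ⊔preds=[3,4]  new=[3,4]  old=⊥  +wl: 
  step 2. node 1  ⊔preds=[3,4]  new=[2,4]  old=⊥  +wl: 0
  step 3. node 2  ⊔preds=[2,4]  new=[0,4]  old=⊥  +wl: 
  step 4. node 3  ⊔preds=[2,4]  new=[1,4]  old=[3,4]  +wl: 1,2
  step 5. node 4  ⊔preds=[2,4]  new=[2,4]  old=⊥  +wl: 
  step 6. node 5  ⊔preds=[2,4]  new=[2,4]  old=⊥  +wl: 4
  step 7. node 0  ⊔preds=[1,4]  new=[1,4]  old=[3,4]  +wl: 5
  step 8. node 1  ⊔preds=[1,4]  new=[0,4]  old=[2,4]  +wl: 0,3
  step 9. node 2  ⊔preds=[0,4]  new=[-2,4]  old=[0,4]  +wl: 
  step 10. node 4  ⊔preds=[0,4]  new=[0,4]  old=[2,4]  +wl: 2
  step 11. node 5  ⊔preds=[0,4]  new=[0,4]  old=[2,4]  +wl: 4
  step 12. node 0  ⊔preds=[0,4]  new=[0,4]  old=[1,4]  +wl: 5
  step 13. node 3  ⊔preds=[0,4]  new=[-1,4]  old=[1,4]  +wl: 0,1
  step 14. node 2  ⊔preds=[-1,4]  new=[-3,4]  old=[-2,4]  +wl: 
  step 15. node 4  ⊔preds=[0,4]  new=[0,4]  stable
  step 16. node 5  ⊔preds=[0,4]  new=[0,4]  stable
  step 17. node 0  ⊔preds=[-1,4]  new=[-1,4]  old=[0,4]  +wl: 2,5
  step 18. node 1  ⊔preds=[-1,4]  new=[-2,4]  old=[0,4]  +wl: 0,3,4
  step 19. node 2  ⊔preds=[-2,4]  new=[-4,4]  old=[-3,4]  +wl: 
  step 20. node 5  ⊔preds=[-2,4]  new=[-2,4]  old=[0,4]  +wl: 2
  step 21. node 0  ⊔preds=[-2,4]  new=[-2,4]  old=[-1,4]  +wl: 5
  step 22. node 3  ⊔preds=[-2,4]  new=[-3,4]  old=[-1,4]  +wl: 0,1
  step 23. node 4  ⊔preds=[-2,4]  new=[-2,4]  old=[0,4]  +wl: 
  step 24. node 2  ⊔preds=[-3,4]  new=[-4,4]  stable
  step 25. node 5  ⊔preds=[-2,4]  new=[-2,4]  stable
  step 26. node 0  ⊔preds=[-3,4]  new=[-3,4]  old=[-2,4]  +wl: 2,5
  step 27. node 1  ⊔preds=[-3,4]  new=[-4,4]  old=[-2,4]  +wl: 0,3,4
  step 28. node 2  ⊔preds=[-4,4]  new=[-4,4]  stable
  step 29. node 5  ⊔preds=[-4,4]  new=[-4,4]  old=[-2,4]  +wl: 2
  step 30. node 0  ⊔preds=[-4,4]  new=[-4,4]  old=[-3,4]  +wl: 5
  step 31. node 3  ⊔preds=[-4,4]  new=[-4,4]  old=[-3,4]  +wl: 0,1
  step 32. node 4  ⊔preds=[-4,4]  new=[-4,4]  old=[-2,4]  +wl: 
  step 33. node 2  ⊔preds=[-4,4]  new=[-4,4]  stable
  step 34. node 5  ⊔preds=[-4,4]  new=[-4,4]  stable
  step 35. node 0  ⊔preds=[-4,4]  new=[-4,4]  stable
  step 36. node 1  ⊔preds=[-4,4]  new=[-4,4]  stable

Least fixpoint reached:
  node 0: [-4,4]
  node 1: [-4,4]
  node 2: [-4,4]
  node 3: [-4,4]
  node 4: [-4,4]
  node 5: [-4,4]

[-4,4]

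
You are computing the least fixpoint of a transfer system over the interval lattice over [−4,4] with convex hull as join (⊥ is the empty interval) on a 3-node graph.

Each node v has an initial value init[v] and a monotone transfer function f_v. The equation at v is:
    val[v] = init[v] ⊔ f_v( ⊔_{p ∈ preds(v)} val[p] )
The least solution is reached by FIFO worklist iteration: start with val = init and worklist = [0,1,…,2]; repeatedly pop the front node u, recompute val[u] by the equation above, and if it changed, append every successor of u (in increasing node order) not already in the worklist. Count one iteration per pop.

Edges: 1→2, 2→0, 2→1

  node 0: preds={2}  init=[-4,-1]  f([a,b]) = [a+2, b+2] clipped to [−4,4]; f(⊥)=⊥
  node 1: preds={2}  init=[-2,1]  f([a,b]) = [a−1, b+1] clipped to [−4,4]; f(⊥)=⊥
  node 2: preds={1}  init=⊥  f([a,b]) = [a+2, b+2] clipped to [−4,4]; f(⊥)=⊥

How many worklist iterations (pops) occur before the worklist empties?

8

Worklist (8 pops):
  #1 pop 0: in=⊥ → [-4,-1] (no change)
  #2 pop 1: in=⊥ → [-2,1] (no change)
  #3 pop 2: in=[-2,1] → [0,3] (was ⊥); enqueue [0,1]
  #4 pop 0: in=[0,3] → [-4,4] (was [-4,-1]); enqueue []
  #5 pop 1: in=[0,3] → [-2,4] (was [-2,1]); enqueue [2]
  #6 pop 2: in=[-2,4] → [0,4] (was [0,3]); enqueue [0,1]
  #7 pop 0: in=[0,4] → [-4,4] (no change)
  #8 pop 1: in=[0,4] → [-2,4] (no change)

Fixpoint:
  val[0] = [-4,4]
  val[1] = [-2,4]
  val[2] = [0,4]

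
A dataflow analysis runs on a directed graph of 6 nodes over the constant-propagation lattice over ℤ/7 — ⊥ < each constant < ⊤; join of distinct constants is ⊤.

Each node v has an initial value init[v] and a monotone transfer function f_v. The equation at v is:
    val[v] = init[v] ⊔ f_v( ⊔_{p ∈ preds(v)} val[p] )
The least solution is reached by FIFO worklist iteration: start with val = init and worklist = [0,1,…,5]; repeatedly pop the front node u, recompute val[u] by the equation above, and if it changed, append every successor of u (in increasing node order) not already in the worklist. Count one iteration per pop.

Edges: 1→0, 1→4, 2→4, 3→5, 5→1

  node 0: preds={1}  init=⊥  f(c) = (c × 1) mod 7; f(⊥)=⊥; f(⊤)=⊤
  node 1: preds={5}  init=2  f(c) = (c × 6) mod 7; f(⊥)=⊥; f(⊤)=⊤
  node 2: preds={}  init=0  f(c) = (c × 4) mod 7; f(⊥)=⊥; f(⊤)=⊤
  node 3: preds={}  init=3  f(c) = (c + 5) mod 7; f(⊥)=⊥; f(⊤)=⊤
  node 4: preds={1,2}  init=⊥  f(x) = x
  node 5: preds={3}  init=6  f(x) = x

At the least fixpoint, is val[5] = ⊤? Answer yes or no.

Iteration log — 8 steps:
  step 1. node 0  ⊔preds=2  new=2  old=⊥  +wl: 
  step 2. node 1  ⊔preds=6  new=⊤  old=2  +wl: 0
  step 3. node 2  ⊔preds=⊥  new=0  stable
  step 4. node 3  ⊔preds=⊥  new=3  stable
  step 5. node 4  ⊔preds=⊤  new=⊤  old=⊥  +wl: 
  step 6. node 5  ⊔preds=3  new=⊤  old=6  +wl: 1
  step 7. node 0  ⊔preds=⊤  new=⊤  old=2  +wl: 
  step 8. node 1  ⊔preds=⊤  new=⊤  stable

Least fixpoint reached:
  node 0: ⊤
  node 1: ⊤
  node 2: 0
  node 3: 3
  node 4: ⊤
  node 5: ⊤

yes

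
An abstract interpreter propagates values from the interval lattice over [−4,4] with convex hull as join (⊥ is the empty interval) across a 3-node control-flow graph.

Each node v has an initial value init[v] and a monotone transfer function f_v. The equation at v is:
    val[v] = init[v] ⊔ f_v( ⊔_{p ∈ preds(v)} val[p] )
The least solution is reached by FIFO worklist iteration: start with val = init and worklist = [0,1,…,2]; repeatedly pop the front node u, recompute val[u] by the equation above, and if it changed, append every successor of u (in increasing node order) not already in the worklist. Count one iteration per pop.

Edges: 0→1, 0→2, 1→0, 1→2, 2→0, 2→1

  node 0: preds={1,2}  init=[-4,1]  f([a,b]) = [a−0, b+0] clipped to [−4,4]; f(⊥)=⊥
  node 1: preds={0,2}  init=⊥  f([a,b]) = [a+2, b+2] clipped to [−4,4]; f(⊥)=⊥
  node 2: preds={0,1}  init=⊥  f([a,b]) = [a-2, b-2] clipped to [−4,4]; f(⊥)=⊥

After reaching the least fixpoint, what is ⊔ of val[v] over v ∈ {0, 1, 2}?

Iteration log — 9 steps:
  step 1. node 0  ⊔preds=⊥  new=[-4,1]  stable
  step 2. node 1  ⊔preds=[-4,1]  new=[-2,3]  old=⊥  +wl: 0
  step 3. node 2  ⊔preds=[-4,3]  new=[-4,1]  old=⊥  +wl: 1
  step 4. node 0  ⊔preds=[-4,3]  new=[-4,3]  old=[-4,1]  +wl: 2
  step 5. node 1  ⊔preds=[-4,3]  new=[-2,4]  old=[-2,3]  +wl: 0
  step 6. node 2  ⊔preds=[-4,4]  new=[-4,2]  old=[-4,1]  +wl: 1
  step 7. node 0  ⊔preds=[-4,4]  new=[-4,4]  old=[-4,3]  +wl: 2
  step 8. node 1  ⊔preds=[-4,4]  new=[-2,4]  stable
  step 9. node 2  ⊔preds=[-4,4]  new=[-4,2]  stable

Least fixpoint reached:
  node 0: [-4,4]
  node 1: [-2,4]
  node 2: [-4,2]

[-4,4]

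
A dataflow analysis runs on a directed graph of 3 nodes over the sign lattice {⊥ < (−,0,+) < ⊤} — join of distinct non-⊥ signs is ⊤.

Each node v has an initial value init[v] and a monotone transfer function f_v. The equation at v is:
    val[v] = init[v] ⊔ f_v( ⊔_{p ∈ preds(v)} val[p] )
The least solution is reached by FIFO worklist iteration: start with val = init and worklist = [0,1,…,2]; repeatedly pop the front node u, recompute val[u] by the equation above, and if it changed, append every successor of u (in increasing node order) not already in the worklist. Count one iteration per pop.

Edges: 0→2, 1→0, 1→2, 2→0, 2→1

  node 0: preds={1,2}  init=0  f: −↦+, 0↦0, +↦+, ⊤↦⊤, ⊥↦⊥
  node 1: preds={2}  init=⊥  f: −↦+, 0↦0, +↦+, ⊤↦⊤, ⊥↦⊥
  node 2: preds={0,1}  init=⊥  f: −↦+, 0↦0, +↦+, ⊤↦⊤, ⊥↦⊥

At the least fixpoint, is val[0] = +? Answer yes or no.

no

Worklist (7 pops):
  #1 pop 0: in=⊥ → 0 (no change)
  #2 pop 1: in=⊥ → ⊥ (no change)
  #3 pop 2: in=0 → 0 (was ⊥); enqueue [0,1]
  #4 pop 0: in=0 → 0 (no change)
  #5 pop 1: in=0 → 0 (was ⊥); enqueue [0,2]
  #6 pop 0: in=0 → 0 (no change)
  #7 pop 2: in=0 → 0 (no change)

Fixpoint:
  val[0] = 0
  val[1] = 0
  val[2] = 0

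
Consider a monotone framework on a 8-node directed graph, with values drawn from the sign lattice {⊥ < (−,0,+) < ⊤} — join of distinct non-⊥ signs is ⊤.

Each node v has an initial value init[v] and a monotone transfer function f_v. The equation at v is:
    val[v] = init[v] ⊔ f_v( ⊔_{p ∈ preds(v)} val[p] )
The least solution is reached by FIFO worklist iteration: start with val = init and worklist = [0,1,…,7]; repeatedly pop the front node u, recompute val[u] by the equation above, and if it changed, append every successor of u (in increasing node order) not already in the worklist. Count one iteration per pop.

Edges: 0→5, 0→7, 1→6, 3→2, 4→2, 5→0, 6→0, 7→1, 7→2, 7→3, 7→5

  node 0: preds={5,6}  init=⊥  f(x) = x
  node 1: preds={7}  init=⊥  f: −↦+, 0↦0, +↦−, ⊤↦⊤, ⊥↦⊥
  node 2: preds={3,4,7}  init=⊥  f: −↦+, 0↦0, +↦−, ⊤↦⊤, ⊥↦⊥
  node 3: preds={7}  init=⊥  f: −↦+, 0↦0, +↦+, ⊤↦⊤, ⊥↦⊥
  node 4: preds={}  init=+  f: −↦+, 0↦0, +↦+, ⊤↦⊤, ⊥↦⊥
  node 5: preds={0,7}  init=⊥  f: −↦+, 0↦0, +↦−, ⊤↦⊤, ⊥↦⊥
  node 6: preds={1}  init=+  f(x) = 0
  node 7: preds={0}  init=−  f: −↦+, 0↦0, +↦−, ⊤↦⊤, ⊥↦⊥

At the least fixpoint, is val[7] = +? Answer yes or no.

Worklist (18 pops):
  #1 pop 0: in=+ → + (was ⊥); enqueue []
  #2 pop 1: in=− → + (was ⊥); enqueue []
  #3 pop 2: in=⊤ → ⊤ (was ⊥); enqueue []
  #4 pop 3: in=− → + (was ⊥); enqueue [2]
  #5 pop 4: in=⊥ → + (no change)
  #6 pop 5: in=⊤ → ⊤ (was ⊥); enqueue [0]
  #7 pop 6: in=+ → ⊤ (was +); enqueue []
  #8 pop 7: in=+ → − (no change)
  #9 pop 2: in=⊤ → ⊤ (no change)
  #10 pop 0: in=⊤ → ⊤ (was +); enqueue [5,7]
  #11 pop 5: in=⊤ → ⊤ (no change)
  #12 pop 7: in=⊤ → ⊤ (was −); enqueue [1,2,3,5]
  #13 pop 1: in=⊤ → ⊤ (was +); enqueue [6]
  #14 pop 2: in=⊤ → ⊤ (no change)
  #15 pop 3: in=⊤ → ⊤ (was +); enqueue [2]
  #16 pop 5: in=⊤ → ⊤ (no change)
  #17 pop 6: in=⊤ → ⊤ (no change)
  #18 pop 2: in=⊤ → ⊤ (no change)

Fixpoint:
  val[0] = ⊤
  val[1] = ⊤
  val[2] = ⊤
  val[3] = ⊤
  val[4] = +
  val[5] = ⊤
  val[6] = ⊤
  val[7] = ⊤

no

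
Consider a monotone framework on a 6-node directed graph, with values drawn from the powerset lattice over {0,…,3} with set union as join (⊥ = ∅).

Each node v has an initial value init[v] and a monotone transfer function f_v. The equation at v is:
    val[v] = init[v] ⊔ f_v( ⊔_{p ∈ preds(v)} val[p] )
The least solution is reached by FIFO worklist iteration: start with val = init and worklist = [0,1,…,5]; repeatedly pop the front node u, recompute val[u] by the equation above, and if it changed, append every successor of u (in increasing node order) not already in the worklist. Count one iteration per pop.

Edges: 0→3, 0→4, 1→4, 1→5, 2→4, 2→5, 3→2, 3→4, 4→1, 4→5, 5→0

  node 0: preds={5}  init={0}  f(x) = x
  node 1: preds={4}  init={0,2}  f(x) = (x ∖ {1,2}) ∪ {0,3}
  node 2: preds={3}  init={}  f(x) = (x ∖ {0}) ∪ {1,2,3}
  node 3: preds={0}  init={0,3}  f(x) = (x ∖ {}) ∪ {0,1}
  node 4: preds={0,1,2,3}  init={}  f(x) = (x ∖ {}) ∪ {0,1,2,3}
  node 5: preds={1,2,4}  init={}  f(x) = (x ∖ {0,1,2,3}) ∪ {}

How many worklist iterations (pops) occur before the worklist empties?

8

Worklist (8 pops):
  #1 pop 0: in={} → {0} (no change)
  #2 pop 1: in={} → {0,2,3} (was {0,2}); enqueue []
  #3 pop 2: in={0,3} → {1,2,3} (was {}); enqueue []
  #4 pop 3: in={0} → {0,1,3} (was {0,3}); enqueue [2]
  #5 pop 4: in={0,1,2,3} → {0,1,2,3} (was {}); enqueue [1]
  #6 pop 5: in={0,1,2,3} → {} (no change)
  #7 pop 2: in={0,1,3} → {1,2,3} (no change)
  #8 pop 1: in={0,1,2,3} → {0,2,3} (no change)

Fixpoint:
  val[0] = {0}
  val[1] = {0,2,3}
  val[2] = {1,2,3}
  val[3] = {0,1,3}
  val[4] = {0,1,2,3}
  val[5] = {}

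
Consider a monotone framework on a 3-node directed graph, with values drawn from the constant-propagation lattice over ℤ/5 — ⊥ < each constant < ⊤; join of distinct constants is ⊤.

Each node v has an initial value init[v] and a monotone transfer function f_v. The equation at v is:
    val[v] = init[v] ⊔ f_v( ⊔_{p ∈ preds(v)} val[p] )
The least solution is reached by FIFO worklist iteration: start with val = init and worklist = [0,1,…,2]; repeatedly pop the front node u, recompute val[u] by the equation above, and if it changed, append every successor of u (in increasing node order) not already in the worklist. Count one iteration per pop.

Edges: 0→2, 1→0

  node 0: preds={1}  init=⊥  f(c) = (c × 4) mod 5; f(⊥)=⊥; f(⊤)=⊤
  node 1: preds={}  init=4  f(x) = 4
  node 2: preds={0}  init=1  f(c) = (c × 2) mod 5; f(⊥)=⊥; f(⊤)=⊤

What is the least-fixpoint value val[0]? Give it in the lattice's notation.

Worklist (3 pops):
  #1 pop 0: in=4 → 1 (was ⊥); enqueue []
  #2 pop 1: in=⊥ → 4 (no change)
  #3 pop 2: in=1 → ⊤ (was 1); enqueue []

Fixpoint:
  val[0] = 1
  val[1] = 4
  val[2] = ⊤

1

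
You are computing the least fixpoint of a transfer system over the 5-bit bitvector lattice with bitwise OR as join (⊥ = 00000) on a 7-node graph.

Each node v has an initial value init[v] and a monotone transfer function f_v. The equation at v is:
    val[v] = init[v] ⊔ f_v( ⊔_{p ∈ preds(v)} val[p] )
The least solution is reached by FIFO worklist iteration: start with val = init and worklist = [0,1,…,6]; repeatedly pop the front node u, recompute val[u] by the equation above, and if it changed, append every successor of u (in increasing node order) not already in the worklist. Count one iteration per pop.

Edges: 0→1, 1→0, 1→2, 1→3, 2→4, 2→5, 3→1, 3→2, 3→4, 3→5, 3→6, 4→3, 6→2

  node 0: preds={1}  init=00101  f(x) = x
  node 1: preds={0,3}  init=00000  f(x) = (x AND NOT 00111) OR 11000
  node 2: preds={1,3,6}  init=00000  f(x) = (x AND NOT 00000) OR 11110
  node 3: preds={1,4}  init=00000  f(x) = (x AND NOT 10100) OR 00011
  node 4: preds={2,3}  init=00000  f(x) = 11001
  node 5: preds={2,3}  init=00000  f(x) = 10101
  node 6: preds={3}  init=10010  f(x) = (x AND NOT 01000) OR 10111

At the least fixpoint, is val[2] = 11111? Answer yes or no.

yes

Worklist (13 pops):
  #1 pop 0: in=00000 → 00101 (no change)
  #2 pop 1: in=00101 → 11000 (was 00000); enqueue [0]
  #3 pop 2: in=11010 → 11110 (was 00000); enqueue []
  #4 pop 3: in=11000 → 01011 (was 00000); enqueue [1,2]
  #5 pop 4: in=11111 → 11001 (was 00000); enqueue [3]
  #6 pop 5: in=11111 → 10101 (was 00000); enqueue []
  #7 pop 6: in=01011 → 10111 (was 10010); enqueue []
  #8 pop 0: in=11000 → 11101 (was 00101); enqueue []
  #9 pop 1: in=11111 → 11000 (no change)
  #10 pop 2: in=11111 → 11111 (was 11110); enqueue [4,5]
  #11 pop 3: in=11001 → 01011 (no change)
  #12 pop 4: in=11111 → 11001 (no change)
  #13 pop 5: in=11111 → 10101 (no change)

Fixpoint:
  val[0] = 11101
  val[1] = 11000
  val[2] = 11111
  val[3] = 01011
  val[4] = 11001
  val[5] = 10101
  val[6] = 10111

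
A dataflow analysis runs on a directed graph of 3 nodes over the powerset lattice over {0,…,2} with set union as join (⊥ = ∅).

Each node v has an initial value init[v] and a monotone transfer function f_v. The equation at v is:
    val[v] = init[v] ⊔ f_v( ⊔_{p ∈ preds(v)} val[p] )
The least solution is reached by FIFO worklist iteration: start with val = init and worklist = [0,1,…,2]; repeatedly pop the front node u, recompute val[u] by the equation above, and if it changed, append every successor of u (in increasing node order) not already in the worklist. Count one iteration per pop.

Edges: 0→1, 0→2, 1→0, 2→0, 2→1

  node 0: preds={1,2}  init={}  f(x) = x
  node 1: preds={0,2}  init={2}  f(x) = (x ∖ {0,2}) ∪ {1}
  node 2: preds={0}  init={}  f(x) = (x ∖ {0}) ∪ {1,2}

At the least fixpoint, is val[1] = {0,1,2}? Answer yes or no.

Iteration log — 6 steps:
  step 1. node 0  ⊔preds={2}  new={2}  old={}  +wl: 
  step 2. node 1  ⊔preds={2}  new={1,2}  old={2}  +wl: 0
  step 3. node 2  ⊔preds={2}  new={1,2}  old={}  +wl: 1
  step 4. node 0  ⊔preds={1,2}  new={1,2}  old={2}  +wl: 2
  step 5. node 1  ⊔preds={1,2}  new={1,2}  stable
  step 6. node 2  ⊔preds={1,2}  new={1,2}  stable

Least fixpoint reached:
  node 0: {1,2}
  node 1: {1,2}
  node 2: {1,2}

no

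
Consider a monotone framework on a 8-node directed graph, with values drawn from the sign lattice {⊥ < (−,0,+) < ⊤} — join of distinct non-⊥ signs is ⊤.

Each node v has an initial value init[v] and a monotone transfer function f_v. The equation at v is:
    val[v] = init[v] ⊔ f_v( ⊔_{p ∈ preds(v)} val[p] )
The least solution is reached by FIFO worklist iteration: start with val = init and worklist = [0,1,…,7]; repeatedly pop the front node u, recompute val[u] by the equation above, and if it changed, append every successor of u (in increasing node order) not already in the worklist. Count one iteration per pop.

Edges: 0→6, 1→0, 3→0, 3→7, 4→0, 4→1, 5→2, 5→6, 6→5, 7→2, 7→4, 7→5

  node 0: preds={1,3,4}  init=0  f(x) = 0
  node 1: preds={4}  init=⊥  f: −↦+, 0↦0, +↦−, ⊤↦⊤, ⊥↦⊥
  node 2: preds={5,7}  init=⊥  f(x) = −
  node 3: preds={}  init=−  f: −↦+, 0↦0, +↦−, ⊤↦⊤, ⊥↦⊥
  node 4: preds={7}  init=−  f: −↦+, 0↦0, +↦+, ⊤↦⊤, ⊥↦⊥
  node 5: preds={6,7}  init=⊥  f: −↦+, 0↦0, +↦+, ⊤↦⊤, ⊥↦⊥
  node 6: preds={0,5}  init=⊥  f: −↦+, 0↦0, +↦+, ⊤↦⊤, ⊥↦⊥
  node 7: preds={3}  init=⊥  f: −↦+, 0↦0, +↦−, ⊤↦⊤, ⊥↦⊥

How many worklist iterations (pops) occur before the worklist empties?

Trace (17 dequeues):
  [1] u=0 | in − | out 0 | ==
  [2] u=1 | in − | out + | prev ⊥ | push {0}
  [3] u=2 | in ⊥ | out − | prev ⊥ | push {}
  [4] u=3 | in ⊥ | out − | ==
  [5] u=4 | in ⊥ | out − | ==
  [6] u=5 | in ⊥ | out ⊥ | ==
  [7] u=6 | in 0 | out 0 | prev ⊥ | push {5}
  [8] u=7 | in − | out + | prev ⊥ | push {2,4}
  [9] u=0 | in ⊤ | out 0 | ==
  [10] u=5 | in ⊤ | out ⊤ | prev ⊥ | push {6}
  [11] u=2 | in ⊤ | out − | ==
  [12] u=4 | in + | out ⊤ | prev − | push {0,1}
  [13] u=6 | in ⊤ | out ⊤ | prev 0 | push {5}
  [14] u=0 | in ⊤ | out 0 | ==
  [15] u=1 | in ⊤ | out ⊤ | prev + | push {0}
  [16] u=5 | in ⊤ | out ⊤ | ==
  [17] u=0 | in ⊤ | out 0 | ==

Converged values:
  [0] 0
  [1] ⊤
  [2] −
  [3] −
  [4] ⊤
  [5] ⊤
  [6] ⊤
  [7] +

17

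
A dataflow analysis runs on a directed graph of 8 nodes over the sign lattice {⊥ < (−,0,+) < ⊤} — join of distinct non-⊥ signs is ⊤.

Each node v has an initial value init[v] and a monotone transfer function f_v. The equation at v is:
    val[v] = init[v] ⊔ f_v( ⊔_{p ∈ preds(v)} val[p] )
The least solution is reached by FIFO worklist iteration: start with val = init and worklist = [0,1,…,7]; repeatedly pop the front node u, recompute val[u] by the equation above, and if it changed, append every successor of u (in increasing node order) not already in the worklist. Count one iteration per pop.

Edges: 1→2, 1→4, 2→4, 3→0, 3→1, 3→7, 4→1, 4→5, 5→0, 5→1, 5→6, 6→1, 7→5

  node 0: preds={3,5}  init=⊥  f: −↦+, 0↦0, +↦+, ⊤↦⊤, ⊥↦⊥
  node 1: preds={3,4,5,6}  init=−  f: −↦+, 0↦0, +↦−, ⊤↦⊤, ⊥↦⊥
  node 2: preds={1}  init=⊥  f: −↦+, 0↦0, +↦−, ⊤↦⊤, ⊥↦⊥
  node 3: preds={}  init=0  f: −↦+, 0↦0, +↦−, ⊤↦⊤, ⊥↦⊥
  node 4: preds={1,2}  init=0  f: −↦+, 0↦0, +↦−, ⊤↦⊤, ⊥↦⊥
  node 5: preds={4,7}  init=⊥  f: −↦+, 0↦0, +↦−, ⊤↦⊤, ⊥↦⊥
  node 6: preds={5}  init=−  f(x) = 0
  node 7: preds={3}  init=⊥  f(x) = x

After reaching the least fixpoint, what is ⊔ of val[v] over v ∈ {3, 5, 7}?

⊤

Iteration log — 11 steps:
  step 1. node 0  ⊔preds=0  new=0  old=⊥  +wl: 
  step 2. node 1  ⊔preds=⊤  new=⊤  old=−  +wl: 
  step 3. node 2  ⊔preds=⊤  new=⊤  old=⊥  +wl: 
  step 4. node 3  ⊔preds=⊥  new=0  stable
  step 5. node 4  ⊔preds=⊤  new=⊤  old=0  +wl: 1
  step 6. node 5  ⊔preds=⊤  new=⊤  old=⊥  +wl: 0
  step 7. node 6  ⊔preds=⊤  new=⊤  old=−  +wl: 
  step 8. node 7  ⊔preds=0  new=0  old=⊥  +wl: 5
  step 9. node 1  ⊔preds=⊤  new=⊤  stable
  step 10. node 0  ⊔preds=⊤  new=⊤  old=0  +wl: 
  step 11. node 5  ⊔preds=⊤  new=⊤  stable

Least fixpoint reached:
  node 0: ⊤
  node 1: ⊤
  node 2: ⊤
  node 3: 0
  node 4: ⊤
  node 5: ⊤
  node 6: ⊤
  node 7: 0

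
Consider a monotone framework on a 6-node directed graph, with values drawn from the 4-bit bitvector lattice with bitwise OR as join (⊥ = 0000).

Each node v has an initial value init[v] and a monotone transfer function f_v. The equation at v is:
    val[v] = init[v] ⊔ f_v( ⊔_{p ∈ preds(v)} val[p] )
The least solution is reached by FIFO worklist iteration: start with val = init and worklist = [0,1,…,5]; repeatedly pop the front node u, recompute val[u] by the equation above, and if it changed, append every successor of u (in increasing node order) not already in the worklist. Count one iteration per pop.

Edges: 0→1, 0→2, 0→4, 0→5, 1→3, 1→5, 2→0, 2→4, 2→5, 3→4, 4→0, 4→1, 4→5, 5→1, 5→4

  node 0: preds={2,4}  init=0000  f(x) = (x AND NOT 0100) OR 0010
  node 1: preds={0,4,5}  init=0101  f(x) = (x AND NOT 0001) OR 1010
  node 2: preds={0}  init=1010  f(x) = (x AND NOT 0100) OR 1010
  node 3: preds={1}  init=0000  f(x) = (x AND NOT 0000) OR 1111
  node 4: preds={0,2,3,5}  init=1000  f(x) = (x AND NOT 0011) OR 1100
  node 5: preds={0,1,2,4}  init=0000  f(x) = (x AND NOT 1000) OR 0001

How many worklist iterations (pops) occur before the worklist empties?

Trace (9 dequeues):
  [1] u=0 | in 1010 | out 1010 | prev 0000 | push {}
  [2] u=1 | in 1010 | out 1111 | prev 0101 | push {}
  [3] u=2 | in 1010 | out 1010 | ==
  [4] u=3 | in 1111 | out 1111 | prev 0000 | push {}
  [5] u=4 | in 1111 | out 1100 | prev 1000 | push {0,1}
  [6] u=5 | in 1111 | out 0111 | prev 0000 | push {4}
  [7] u=0 | in 1110 | out 1010 | ==
  [8] u=1 | in 1111 | out 1111 | ==
  [9] u=4 | in 1111 | out 1100 | ==

Converged values:
  [0] 1010
  [1] 1111
  [2] 1010
  [3] 1111
  [4] 1100
  [5] 0111

9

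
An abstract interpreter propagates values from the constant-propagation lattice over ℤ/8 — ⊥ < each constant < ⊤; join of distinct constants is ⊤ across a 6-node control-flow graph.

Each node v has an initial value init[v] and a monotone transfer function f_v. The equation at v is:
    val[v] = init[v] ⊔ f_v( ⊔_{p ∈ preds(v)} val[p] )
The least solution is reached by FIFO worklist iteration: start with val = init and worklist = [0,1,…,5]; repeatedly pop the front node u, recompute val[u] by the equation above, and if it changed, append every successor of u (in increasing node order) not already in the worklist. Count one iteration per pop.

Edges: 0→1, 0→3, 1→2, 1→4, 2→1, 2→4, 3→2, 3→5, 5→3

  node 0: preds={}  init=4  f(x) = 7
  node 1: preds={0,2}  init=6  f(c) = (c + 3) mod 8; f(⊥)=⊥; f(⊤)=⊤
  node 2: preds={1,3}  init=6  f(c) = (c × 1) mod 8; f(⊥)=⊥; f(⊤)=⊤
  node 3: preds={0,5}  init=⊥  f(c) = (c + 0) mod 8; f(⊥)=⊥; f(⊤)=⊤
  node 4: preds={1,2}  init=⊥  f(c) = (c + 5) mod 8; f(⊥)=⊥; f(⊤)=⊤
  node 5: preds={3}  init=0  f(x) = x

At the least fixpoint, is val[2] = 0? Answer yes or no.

no

Iteration log — 9 steps:
  step 1. node 0  ⊔preds=⊥  new=⊤  old=4  +wl: 
  step 2. node 1  ⊔preds=⊤  new=⊤  old=6  +wl: 
  step 3. node 2  ⊔preds=⊤  new=⊤  old=6  +wl: 1
  step 4. node 3  ⊔preds=⊤  new=⊤  old=⊥  +wl: 2
  step 5. node 4  ⊔preds=⊤  new=⊤  old=⊥  +wl: 
  step 6. node 5  ⊔preds=⊤  new=⊤  old=0  +wl: 3
  step 7. node 1  ⊔preds=⊤  new=⊤  stable
  step 8. node 2  ⊔preds=⊤  new=⊤  stable
  step 9. node 3  ⊔preds=⊤  new=⊤  stable

Least fixpoint reached:
  node 0: ⊤
  node 1: ⊤
  node 2: ⊤
  node 3: ⊤
  node 4: ⊤
  node 5: ⊤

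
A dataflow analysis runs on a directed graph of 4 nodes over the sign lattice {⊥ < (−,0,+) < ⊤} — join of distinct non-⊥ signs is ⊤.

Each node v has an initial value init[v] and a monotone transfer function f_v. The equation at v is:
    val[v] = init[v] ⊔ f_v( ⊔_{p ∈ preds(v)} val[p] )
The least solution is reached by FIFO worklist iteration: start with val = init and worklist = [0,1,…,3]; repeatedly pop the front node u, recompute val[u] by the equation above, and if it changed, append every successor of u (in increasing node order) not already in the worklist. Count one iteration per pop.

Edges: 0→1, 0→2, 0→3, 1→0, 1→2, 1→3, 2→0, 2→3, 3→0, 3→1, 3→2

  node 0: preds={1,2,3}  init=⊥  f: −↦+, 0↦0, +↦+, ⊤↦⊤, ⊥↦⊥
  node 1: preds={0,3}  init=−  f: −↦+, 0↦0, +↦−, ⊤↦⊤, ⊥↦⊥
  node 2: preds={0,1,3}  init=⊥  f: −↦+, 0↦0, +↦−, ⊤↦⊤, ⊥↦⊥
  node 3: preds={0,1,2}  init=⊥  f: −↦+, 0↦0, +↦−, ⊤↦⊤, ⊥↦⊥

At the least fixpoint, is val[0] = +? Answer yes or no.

no

Iteration log — 9 steps:
  step 1. node 0  ⊔preds=−  new=+  old=⊥  +wl: 
  step 2. node 1  ⊔preds=+  new=−  stable
  step 3. node 2  ⊔preds=⊤  new=⊤  old=⊥  +wl: 0
  step 4. node 3  ⊔preds=⊤  new=⊤  old=⊥  +wl: 1,2
  step 5. node 0  ⊔preds=⊤  new=⊤  old=+  +wl: 3
  step 6. node 1  ⊔preds=⊤  new=⊤  old=−  +wl: 0
  step 7. node 2  ⊔preds=⊤  new=⊤  stable
  step 8. node 3  ⊔preds=⊤  new=⊤  stable
  step 9. node 0  ⊔preds=⊤  new=⊤  stable

Least fixpoint reached:
  node 0: ⊤
  node 1: ⊤
  node 2: ⊤
  node 3: ⊤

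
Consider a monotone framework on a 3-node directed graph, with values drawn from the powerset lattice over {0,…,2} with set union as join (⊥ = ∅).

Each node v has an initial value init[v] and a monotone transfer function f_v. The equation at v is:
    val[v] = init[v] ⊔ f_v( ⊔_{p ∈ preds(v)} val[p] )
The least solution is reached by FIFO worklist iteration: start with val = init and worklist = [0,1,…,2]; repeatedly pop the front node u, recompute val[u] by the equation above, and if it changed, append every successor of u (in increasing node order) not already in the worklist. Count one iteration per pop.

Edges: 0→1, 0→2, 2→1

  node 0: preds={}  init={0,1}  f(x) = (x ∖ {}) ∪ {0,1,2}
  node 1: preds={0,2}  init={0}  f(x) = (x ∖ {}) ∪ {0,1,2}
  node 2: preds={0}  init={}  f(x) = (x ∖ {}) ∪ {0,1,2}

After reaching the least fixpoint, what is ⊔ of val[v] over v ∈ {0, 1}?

Worklist (4 pops):
  #1 pop 0: in={} → {0,1,2} (was {0,1}); enqueue []
  #2 pop 1: in={0,1,2} → {0,1,2} (was {0}); enqueue []
  #3 pop 2: in={0,1,2} → {0,1,2} (was {}); enqueue [1]
  #4 pop 1: in={0,1,2} → {0,1,2} (no change)

Fixpoint:
  val[0] = {0,1,2}
  val[1] = {0,1,2}
  val[2] = {0,1,2}

{0,1,2}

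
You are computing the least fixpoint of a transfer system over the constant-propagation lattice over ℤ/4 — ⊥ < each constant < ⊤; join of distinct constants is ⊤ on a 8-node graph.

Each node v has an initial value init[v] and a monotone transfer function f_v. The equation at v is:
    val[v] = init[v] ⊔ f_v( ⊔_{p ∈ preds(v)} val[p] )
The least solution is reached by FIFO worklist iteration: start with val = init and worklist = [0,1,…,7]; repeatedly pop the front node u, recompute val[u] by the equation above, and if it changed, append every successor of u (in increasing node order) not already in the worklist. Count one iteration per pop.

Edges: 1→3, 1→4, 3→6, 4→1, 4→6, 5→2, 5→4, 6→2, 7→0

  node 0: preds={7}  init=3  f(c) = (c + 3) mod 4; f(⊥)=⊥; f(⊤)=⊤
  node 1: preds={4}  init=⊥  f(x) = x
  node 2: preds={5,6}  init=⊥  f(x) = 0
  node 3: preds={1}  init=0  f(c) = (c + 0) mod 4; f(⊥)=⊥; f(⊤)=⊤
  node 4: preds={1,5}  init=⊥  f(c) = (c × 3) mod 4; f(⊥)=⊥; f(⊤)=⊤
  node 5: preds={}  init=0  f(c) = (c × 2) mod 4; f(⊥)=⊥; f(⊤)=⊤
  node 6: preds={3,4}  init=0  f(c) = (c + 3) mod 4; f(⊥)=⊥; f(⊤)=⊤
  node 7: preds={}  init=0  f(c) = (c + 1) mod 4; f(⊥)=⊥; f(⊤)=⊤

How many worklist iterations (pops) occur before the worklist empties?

Iteration log — 12 steps:
  step 1. node 0  ⊔preds=0  new=3  stable
  step 2. node 1  ⊔preds=⊥  new=⊥  stable
  step 3. node 2  ⊔preds=0  new=0  old=⊥  +wl: 
  step 4. node 3  ⊔preds=⊥  new=0  stable
  step 5. node 4  ⊔preds=0  new=0  old=⊥  +wl: 1
  step 6. node 5  ⊔preds=⊥  new=0  stable
  step 7. node 6  ⊔preds=0  new=⊤  old=0  +wl: 2
  step 8. node 7  ⊔preds=⊥  new=0  stable
  step 9. node 1  ⊔preds=0  new=0  old=⊥  +wl: 3,4
  step 10. node 2  ⊔preds=⊤  new=0  stable
  step 11. node 3  ⊔preds=0  new=0  stable
  step 12. node 4  ⊔preds=0  new=0  stable

Least fixpoint reached:
  node 0: 3
  node 1: 0
  node 2: 0
  node 3: 0
  node 4: 0
  node 5: 0
  node 6: ⊤
  node 7: 0

12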